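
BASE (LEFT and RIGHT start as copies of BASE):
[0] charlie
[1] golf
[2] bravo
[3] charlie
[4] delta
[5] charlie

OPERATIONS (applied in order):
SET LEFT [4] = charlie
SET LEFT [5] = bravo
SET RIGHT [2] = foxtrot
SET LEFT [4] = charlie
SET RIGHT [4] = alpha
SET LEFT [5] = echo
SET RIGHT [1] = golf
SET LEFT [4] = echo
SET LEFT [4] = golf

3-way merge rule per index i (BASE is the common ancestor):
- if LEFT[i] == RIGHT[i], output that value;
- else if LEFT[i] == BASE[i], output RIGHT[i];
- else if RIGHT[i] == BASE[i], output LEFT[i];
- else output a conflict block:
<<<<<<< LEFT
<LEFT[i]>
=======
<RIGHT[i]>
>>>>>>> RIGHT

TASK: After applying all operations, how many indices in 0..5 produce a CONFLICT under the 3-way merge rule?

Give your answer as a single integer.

Answer: 1

Derivation:
Final LEFT:  [charlie, golf, bravo, charlie, golf, echo]
Final RIGHT: [charlie, golf, foxtrot, charlie, alpha, charlie]
i=0: L=charlie R=charlie -> agree -> charlie
i=1: L=golf R=golf -> agree -> golf
i=2: L=bravo=BASE, R=foxtrot -> take RIGHT -> foxtrot
i=3: L=charlie R=charlie -> agree -> charlie
i=4: BASE=delta L=golf R=alpha all differ -> CONFLICT
i=5: L=echo, R=charlie=BASE -> take LEFT -> echo
Conflict count: 1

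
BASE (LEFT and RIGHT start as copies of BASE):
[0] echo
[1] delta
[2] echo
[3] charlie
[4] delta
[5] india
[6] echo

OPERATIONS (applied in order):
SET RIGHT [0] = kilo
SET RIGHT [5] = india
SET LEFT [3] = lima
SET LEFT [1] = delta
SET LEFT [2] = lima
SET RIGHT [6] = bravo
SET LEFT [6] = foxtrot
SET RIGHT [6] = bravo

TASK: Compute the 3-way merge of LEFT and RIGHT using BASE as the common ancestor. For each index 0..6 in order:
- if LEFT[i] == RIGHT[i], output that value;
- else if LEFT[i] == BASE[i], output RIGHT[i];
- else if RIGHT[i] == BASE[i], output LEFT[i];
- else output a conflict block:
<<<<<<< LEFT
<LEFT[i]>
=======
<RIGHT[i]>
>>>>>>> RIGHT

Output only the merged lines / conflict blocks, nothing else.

Final LEFT:  [echo, delta, lima, lima, delta, india, foxtrot]
Final RIGHT: [kilo, delta, echo, charlie, delta, india, bravo]
i=0: L=echo=BASE, R=kilo -> take RIGHT -> kilo
i=1: L=delta R=delta -> agree -> delta
i=2: L=lima, R=echo=BASE -> take LEFT -> lima
i=3: L=lima, R=charlie=BASE -> take LEFT -> lima
i=4: L=delta R=delta -> agree -> delta
i=5: L=india R=india -> agree -> india
i=6: BASE=echo L=foxtrot R=bravo all differ -> CONFLICT

Answer: kilo
delta
lima
lima
delta
india
<<<<<<< LEFT
foxtrot
=======
bravo
>>>>>>> RIGHT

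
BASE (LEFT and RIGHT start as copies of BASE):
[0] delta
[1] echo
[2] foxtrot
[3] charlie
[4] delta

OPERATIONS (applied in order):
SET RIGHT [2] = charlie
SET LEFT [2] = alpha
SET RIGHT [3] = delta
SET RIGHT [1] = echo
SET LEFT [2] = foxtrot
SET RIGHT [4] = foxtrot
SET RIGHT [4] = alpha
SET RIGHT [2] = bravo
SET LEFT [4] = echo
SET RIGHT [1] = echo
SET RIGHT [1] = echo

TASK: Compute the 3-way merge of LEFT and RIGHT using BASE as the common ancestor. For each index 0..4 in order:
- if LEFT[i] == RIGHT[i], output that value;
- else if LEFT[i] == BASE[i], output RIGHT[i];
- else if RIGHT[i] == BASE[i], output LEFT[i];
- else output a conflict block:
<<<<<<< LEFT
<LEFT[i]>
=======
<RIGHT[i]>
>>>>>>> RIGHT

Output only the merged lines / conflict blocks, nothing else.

Answer: delta
echo
bravo
delta
<<<<<<< LEFT
echo
=======
alpha
>>>>>>> RIGHT

Derivation:
Final LEFT:  [delta, echo, foxtrot, charlie, echo]
Final RIGHT: [delta, echo, bravo, delta, alpha]
i=0: L=delta R=delta -> agree -> delta
i=1: L=echo R=echo -> agree -> echo
i=2: L=foxtrot=BASE, R=bravo -> take RIGHT -> bravo
i=3: L=charlie=BASE, R=delta -> take RIGHT -> delta
i=4: BASE=delta L=echo R=alpha all differ -> CONFLICT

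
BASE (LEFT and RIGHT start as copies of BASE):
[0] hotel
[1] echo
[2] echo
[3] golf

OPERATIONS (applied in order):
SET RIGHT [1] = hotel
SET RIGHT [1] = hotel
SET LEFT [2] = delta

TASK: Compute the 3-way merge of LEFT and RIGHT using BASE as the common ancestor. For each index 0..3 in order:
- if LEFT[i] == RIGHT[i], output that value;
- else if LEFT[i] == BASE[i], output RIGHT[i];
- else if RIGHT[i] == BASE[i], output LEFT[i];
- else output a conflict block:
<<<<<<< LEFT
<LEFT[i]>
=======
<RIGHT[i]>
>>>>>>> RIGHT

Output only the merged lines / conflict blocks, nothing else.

Answer: hotel
hotel
delta
golf

Derivation:
Final LEFT:  [hotel, echo, delta, golf]
Final RIGHT: [hotel, hotel, echo, golf]
i=0: L=hotel R=hotel -> agree -> hotel
i=1: L=echo=BASE, R=hotel -> take RIGHT -> hotel
i=2: L=delta, R=echo=BASE -> take LEFT -> delta
i=3: L=golf R=golf -> agree -> golf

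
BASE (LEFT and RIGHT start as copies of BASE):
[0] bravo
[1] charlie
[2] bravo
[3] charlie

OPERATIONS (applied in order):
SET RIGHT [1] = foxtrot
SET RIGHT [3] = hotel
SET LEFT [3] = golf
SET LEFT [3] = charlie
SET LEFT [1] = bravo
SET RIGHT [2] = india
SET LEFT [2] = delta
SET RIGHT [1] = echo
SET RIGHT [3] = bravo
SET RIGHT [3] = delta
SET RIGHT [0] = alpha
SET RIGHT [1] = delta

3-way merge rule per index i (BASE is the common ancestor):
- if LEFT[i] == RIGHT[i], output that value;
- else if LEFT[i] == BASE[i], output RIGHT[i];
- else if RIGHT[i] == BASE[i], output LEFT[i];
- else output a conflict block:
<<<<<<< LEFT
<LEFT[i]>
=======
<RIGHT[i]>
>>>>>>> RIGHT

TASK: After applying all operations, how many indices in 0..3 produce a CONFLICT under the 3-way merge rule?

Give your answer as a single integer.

Answer: 2

Derivation:
Final LEFT:  [bravo, bravo, delta, charlie]
Final RIGHT: [alpha, delta, india, delta]
i=0: L=bravo=BASE, R=alpha -> take RIGHT -> alpha
i=1: BASE=charlie L=bravo R=delta all differ -> CONFLICT
i=2: BASE=bravo L=delta R=india all differ -> CONFLICT
i=3: L=charlie=BASE, R=delta -> take RIGHT -> delta
Conflict count: 2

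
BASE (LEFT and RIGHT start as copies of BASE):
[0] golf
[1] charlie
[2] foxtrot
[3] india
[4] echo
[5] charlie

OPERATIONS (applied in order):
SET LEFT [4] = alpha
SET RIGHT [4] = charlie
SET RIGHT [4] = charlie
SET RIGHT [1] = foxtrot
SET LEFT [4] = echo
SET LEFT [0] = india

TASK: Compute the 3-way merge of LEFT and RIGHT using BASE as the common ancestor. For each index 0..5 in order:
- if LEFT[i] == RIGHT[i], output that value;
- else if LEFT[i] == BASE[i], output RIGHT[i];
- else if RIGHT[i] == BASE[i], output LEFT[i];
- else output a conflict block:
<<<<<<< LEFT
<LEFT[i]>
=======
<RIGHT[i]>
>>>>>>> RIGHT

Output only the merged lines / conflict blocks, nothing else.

Final LEFT:  [india, charlie, foxtrot, india, echo, charlie]
Final RIGHT: [golf, foxtrot, foxtrot, india, charlie, charlie]
i=0: L=india, R=golf=BASE -> take LEFT -> india
i=1: L=charlie=BASE, R=foxtrot -> take RIGHT -> foxtrot
i=2: L=foxtrot R=foxtrot -> agree -> foxtrot
i=3: L=india R=india -> agree -> india
i=4: L=echo=BASE, R=charlie -> take RIGHT -> charlie
i=5: L=charlie R=charlie -> agree -> charlie

Answer: india
foxtrot
foxtrot
india
charlie
charlie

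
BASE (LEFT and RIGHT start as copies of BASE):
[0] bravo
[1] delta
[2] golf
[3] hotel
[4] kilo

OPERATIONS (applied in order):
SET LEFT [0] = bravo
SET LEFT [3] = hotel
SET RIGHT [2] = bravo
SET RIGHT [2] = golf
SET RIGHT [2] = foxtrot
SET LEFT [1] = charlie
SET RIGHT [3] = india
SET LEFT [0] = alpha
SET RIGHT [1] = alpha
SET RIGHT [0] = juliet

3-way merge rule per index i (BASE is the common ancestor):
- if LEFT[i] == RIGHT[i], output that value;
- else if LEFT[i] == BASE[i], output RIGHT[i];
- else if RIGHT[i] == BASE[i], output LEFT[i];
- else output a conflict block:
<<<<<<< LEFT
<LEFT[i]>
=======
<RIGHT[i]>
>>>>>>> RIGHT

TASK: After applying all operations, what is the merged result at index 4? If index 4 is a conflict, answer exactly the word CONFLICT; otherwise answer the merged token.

Final LEFT:  [alpha, charlie, golf, hotel, kilo]
Final RIGHT: [juliet, alpha, foxtrot, india, kilo]
i=0: BASE=bravo L=alpha R=juliet all differ -> CONFLICT
i=1: BASE=delta L=charlie R=alpha all differ -> CONFLICT
i=2: L=golf=BASE, R=foxtrot -> take RIGHT -> foxtrot
i=3: L=hotel=BASE, R=india -> take RIGHT -> india
i=4: L=kilo R=kilo -> agree -> kilo
Index 4 -> kilo

Answer: kilo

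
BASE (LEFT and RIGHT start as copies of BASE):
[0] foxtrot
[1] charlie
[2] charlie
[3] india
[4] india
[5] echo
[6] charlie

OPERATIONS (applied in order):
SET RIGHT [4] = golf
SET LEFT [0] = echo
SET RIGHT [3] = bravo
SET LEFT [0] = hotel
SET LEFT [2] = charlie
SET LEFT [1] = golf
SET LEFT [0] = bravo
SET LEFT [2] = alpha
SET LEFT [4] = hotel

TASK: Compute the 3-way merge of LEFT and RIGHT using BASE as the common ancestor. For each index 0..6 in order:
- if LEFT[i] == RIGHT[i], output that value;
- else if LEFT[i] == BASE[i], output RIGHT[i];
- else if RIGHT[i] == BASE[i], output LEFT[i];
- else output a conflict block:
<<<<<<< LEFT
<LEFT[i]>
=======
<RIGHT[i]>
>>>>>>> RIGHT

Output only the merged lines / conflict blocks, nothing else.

Answer: bravo
golf
alpha
bravo
<<<<<<< LEFT
hotel
=======
golf
>>>>>>> RIGHT
echo
charlie

Derivation:
Final LEFT:  [bravo, golf, alpha, india, hotel, echo, charlie]
Final RIGHT: [foxtrot, charlie, charlie, bravo, golf, echo, charlie]
i=0: L=bravo, R=foxtrot=BASE -> take LEFT -> bravo
i=1: L=golf, R=charlie=BASE -> take LEFT -> golf
i=2: L=alpha, R=charlie=BASE -> take LEFT -> alpha
i=3: L=india=BASE, R=bravo -> take RIGHT -> bravo
i=4: BASE=india L=hotel R=golf all differ -> CONFLICT
i=5: L=echo R=echo -> agree -> echo
i=6: L=charlie R=charlie -> agree -> charlie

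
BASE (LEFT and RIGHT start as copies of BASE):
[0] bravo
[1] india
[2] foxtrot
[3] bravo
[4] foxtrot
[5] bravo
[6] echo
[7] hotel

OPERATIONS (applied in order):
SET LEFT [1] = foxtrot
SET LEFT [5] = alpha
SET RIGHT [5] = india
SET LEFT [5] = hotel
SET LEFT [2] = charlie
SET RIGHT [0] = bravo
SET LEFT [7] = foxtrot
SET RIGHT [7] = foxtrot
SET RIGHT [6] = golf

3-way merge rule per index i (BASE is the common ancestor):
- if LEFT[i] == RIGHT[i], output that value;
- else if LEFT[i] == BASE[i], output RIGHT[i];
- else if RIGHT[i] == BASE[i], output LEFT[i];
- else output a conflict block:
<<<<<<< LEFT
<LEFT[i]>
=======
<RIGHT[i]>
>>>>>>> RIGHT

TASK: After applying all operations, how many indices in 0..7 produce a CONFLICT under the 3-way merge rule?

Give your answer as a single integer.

Answer: 1

Derivation:
Final LEFT:  [bravo, foxtrot, charlie, bravo, foxtrot, hotel, echo, foxtrot]
Final RIGHT: [bravo, india, foxtrot, bravo, foxtrot, india, golf, foxtrot]
i=0: L=bravo R=bravo -> agree -> bravo
i=1: L=foxtrot, R=india=BASE -> take LEFT -> foxtrot
i=2: L=charlie, R=foxtrot=BASE -> take LEFT -> charlie
i=3: L=bravo R=bravo -> agree -> bravo
i=4: L=foxtrot R=foxtrot -> agree -> foxtrot
i=5: BASE=bravo L=hotel R=india all differ -> CONFLICT
i=6: L=echo=BASE, R=golf -> take RIGHT -> golf
i=7: L=foxtrot R=foxtrot -> agree -> foxtrot
Conflict count: 1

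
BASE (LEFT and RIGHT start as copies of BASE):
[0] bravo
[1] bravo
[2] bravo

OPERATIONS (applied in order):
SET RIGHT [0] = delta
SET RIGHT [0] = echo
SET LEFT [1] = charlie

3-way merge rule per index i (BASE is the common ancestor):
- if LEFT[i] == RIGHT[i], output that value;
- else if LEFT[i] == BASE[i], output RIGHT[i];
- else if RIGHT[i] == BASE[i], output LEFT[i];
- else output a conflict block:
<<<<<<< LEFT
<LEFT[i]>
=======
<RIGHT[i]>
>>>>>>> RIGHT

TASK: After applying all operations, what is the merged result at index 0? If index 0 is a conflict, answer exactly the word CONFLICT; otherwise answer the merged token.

Answer: echo

Derivation:
Final LEFT:  [bravo, charlie, bravo]
Final RIGHT: [echo, bravo, bravo]
i=0: L=bravo=BASE, R=echo -> take RIGHT -> echo
i=1: L=charlie, R=bravo=BASE -> take LEFT -> charlie
i=2: L=bravo R=bravo -> agree -> bravo
Index 0 -> echo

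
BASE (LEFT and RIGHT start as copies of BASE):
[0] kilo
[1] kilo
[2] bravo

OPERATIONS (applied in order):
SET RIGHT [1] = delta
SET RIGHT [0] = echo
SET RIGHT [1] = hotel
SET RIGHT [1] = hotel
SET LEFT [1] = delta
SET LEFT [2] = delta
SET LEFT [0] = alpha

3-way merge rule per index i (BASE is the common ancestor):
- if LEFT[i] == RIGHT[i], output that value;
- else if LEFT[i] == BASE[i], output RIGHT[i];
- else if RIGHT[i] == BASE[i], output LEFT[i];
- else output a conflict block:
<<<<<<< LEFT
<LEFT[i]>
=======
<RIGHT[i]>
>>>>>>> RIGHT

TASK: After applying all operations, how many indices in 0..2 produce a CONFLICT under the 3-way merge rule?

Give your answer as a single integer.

Answer: 2

Derivation:
Final LEFT:  [alpha, delta, delta]
Final RIGHT: [echo, hotel, bravo]
i=0: BASE=kilo L=alpha R=echo all differ -> CONFLICT
i=1: BASE=kilo L=delta R=hotel all differ -> CONFLICT
i=2: L=delta, R=bravo=BASE -> take LEFT -> delta
Conflict count: 2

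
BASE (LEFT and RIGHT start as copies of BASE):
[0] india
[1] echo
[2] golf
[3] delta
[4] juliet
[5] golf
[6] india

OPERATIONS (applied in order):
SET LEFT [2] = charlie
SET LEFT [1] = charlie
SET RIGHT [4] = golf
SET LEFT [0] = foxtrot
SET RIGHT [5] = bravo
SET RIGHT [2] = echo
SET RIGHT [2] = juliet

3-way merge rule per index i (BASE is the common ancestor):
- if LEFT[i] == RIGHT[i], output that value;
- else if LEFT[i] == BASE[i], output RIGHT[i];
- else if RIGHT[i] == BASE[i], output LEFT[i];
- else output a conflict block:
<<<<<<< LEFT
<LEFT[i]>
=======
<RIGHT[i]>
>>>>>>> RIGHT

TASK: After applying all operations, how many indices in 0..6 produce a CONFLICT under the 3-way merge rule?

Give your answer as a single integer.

Final LEFT:  [foxtrot, charlie, charlie, delta, juliet, golf, india]
Final RIGHT: [india, echo, juliet, delta, golf, bravo, india]
i=0: L=foxtrot, R=india=BASE -> take LEFT -> foxtrot
i=1: L=charlie, R=echo=BASE -> take LEFT -> charlie
i=2: BASE=golf L=charlie R=juliet all differ -> CONFLICT
i=3: L=delta R=delta -> agree -> delta
i=4: L=juliet=BASE, R=golf -> take RIGHT -> golf
i=5: L=golf=BASE, R=bravo -> take RIGHT -> bravo
i=6: L=india R=india -> agree -> india
Conflict count: 1

Answer: 1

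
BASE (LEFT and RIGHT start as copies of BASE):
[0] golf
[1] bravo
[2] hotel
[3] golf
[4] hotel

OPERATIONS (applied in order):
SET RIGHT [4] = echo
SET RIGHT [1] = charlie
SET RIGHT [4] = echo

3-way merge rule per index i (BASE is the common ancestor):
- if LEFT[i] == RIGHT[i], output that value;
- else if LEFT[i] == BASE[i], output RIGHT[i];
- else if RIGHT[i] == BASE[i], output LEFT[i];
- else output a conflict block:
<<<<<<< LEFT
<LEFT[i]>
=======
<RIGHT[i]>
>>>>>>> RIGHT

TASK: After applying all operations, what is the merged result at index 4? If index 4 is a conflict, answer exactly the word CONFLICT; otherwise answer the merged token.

Final LEFT:  [golf, bravo, hotel, golf, hotel]
Final RIGHT: [golf, charlie, hotel, golf, echo]
i=0: L=golf R=golf -> agree -> golf
i=1: L=bravo=BASE, R=charlie -> take RIGHT -> charlie
i=2: L=hotel R=hotel -> agree -> hotel
i=3: L=golf R=golf -> agree -> golf
i=4: L=hotel=BASE, R=echo -> take RIGHT -> echo
Index 4 -> echo

Answer: echo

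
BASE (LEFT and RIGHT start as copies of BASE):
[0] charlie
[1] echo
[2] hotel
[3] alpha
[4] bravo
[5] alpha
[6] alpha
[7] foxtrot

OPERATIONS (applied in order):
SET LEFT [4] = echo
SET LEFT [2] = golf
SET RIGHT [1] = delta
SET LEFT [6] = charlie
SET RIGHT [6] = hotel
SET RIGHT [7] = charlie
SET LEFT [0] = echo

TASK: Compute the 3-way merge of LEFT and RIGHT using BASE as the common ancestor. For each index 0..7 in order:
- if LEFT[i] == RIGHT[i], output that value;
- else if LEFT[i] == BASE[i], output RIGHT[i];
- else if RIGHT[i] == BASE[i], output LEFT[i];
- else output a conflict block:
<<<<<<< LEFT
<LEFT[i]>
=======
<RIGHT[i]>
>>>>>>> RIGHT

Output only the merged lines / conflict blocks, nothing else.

Final LEFT:  [echo, echo, golf, alpha, echo, alpha, charlie, foxtrot]
Final RIGHT: [charlie, delta, hotel, alpha, bravo, alpha, hotel, charlie]
i=0: L=echo, R=charlie=BASE -> take LEFT -> echo
i=1: L=echo=BASE, R=delta -> take RIGHT -> delta
i=2: L=golf, R=hotel=BASE -> take LEFT -> golf
i=3: L=alpha R=alpha -> agree -> alpha
i=4: L=echo, R=bravo=BASE -> take LEFT -> echo
i=5: L=alpha R=alpha -> agree -> alpha
i=6: BASE=alpha L=charlie R=hotel all differ -> CONFLICT
i=7: L=foxtrot=BASE, R=charlie -> take RIGHT -> charlie

Answer: echo
delta
golf
alpha
echo
alpha
<<<<<<< LEFT
charlie
=======
hotel
>>>>>>> RIGHT
charlie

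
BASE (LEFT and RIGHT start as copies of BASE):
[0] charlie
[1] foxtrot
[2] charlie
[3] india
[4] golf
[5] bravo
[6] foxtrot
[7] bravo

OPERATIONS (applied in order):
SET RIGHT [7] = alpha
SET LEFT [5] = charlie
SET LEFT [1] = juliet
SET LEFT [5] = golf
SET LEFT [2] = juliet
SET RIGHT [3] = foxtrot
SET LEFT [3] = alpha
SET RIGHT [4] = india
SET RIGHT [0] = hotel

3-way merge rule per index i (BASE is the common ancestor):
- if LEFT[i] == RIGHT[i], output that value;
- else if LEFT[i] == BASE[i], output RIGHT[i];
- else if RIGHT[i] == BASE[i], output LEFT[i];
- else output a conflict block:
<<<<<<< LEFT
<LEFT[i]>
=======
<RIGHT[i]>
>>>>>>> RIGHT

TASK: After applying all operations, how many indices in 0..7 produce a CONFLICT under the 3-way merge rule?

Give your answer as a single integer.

Final LEFT:  [charlie, juliet, juliet, alpha, golf, golf, foxtrot, bravo]
Final RIGHT: [hotel, foxtrot, charlie, foxtrot, india, bravo, foxtrot, alpha]
i=0: L=charlie=BASE, R=hotel -> take RIGHT -> hotel
i=1: L=juliet, R=foxtrot=BASE -> take LEFT -> juliet
i=2: L=juliet, R=charlie=BASE -> take LEFT -> juliet
i=3: BASE=india L=alpha R=foxtrot all differ -> CONFLICT
i=4: L=golf=BASE, R=india -> take RIGHT -> india
i=5: L=golf, R=bravo=BASE -> take LEFT -> golf
i=6: L=foxtrot R=foxtrot -> agree -> foxtrot
i=7: L=bravo=BASE, R=alpha -> take RIGHT -> alpha
Conflict count: 1

Answer: 1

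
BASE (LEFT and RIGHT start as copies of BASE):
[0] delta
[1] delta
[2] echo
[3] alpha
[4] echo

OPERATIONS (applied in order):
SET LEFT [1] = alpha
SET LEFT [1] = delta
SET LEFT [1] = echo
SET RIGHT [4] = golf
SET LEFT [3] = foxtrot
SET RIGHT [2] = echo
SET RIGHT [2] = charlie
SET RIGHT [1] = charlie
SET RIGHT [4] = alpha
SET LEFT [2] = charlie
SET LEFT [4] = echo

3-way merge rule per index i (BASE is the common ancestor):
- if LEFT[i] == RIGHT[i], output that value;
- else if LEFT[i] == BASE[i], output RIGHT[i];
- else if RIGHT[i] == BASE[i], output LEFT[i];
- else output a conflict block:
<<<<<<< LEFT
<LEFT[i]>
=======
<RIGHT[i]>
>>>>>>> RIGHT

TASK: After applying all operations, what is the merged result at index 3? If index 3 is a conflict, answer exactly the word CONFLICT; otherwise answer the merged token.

Answer: foxtrot

Derivation:
Final LEFT:  [delta, echo, charlie, foxtrot, echo]
Final RIGHT: [delta, charlie, charlie, alpha, alpha]
i=0: L=delta R=delta -> agree -> delta
i=1: BASE=delta L=echo R=charlie all differ -> CONFLICT
i=2: L=charlie R=charlie -> agree -> charlie
i=3: L=foxtrot, R=alpha=BASE -> take LEFT -> foxtrot
i=4: L=echo=BASE, R=alpha -> take RIGHT -> alpha
Index 3 -> foxtrot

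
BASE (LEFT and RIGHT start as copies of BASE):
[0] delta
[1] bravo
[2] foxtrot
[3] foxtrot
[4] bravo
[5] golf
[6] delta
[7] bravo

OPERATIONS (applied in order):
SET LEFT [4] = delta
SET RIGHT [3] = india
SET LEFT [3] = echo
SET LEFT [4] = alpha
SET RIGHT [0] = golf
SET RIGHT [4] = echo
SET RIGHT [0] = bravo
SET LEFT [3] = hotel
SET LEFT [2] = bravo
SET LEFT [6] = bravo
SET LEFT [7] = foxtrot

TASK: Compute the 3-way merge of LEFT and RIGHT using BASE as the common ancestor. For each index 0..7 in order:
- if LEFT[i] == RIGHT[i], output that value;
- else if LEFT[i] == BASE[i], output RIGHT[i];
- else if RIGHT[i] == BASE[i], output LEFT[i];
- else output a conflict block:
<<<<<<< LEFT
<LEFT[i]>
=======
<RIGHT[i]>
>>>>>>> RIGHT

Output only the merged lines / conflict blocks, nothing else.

Final LEFT:  [delta, bravo, bravo, hotel, alpha, golf, bravo, foxtrot]
Final RIGHT: [bravo, bravo, foxtrot, india, echo, golf, delta, bravo]
i=0: L=delta=BASE, R=bravo -> take RIGHT -> bravo
i=1: L=bravo R=bravo -> agree -> bravo
i=2: L=bravo, R=foxtrot=BASE -> take LEFT -> bravo
i=3: BASE=foxtrot L=hotel R=india all differ -> CONFLICT
i=4: BASE=bravo L=alpha R=echo all differ -> CONFLICT
i=5: L=golf R=golf -> agree -> golf
i=6: L=bravo, R=delta=BASE -> take LEFT -> bravo
i=7: L=foxtrot, R=bravo=BASE -> take LEFT -> foxtrot

Answer: bravo
bravo
bravo
<<<<<<< LEFT
hotel
=======
india
>>>>>>> RIGHT
<<<<<<< LEFT
alpha
=======
echo
>>>>>>> RIGHT
golf
bravo
foxtrot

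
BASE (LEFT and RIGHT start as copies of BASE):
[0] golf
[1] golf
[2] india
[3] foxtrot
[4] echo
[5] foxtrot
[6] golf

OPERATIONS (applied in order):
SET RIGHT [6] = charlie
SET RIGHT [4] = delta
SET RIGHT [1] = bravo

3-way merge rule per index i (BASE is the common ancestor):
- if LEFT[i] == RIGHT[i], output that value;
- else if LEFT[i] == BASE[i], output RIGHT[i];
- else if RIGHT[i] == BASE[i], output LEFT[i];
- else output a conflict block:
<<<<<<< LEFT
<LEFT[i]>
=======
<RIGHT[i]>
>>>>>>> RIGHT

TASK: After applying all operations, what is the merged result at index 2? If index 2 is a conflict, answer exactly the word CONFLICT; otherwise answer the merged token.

Final LEFT:  [golf, golf, india, foxtrot, echo, foxtrot, golf]
Final RIGHT: [golf, bravo, india, foxtrot, delta, foxtrot, charlie]
i=0: L=golf R=golf -> agree -> golf
i=1: L=golf=BASE, R=bravo -> take RIGHT -> bravo
i=2: L=india R=india -> agree -> india
i=3: L=foxtrot R=foxtrot -> agree -> foxtrot
i=4: L=echo=BASE, R=delta -> take RIGHT -> delta
i=5: L=foxtrot R=foxtrot -> agree -> foxtrot
i=6: L=golf=BASE, R=charlie -> take RIGHT -> charlie
Index 2 -> india

Answer: india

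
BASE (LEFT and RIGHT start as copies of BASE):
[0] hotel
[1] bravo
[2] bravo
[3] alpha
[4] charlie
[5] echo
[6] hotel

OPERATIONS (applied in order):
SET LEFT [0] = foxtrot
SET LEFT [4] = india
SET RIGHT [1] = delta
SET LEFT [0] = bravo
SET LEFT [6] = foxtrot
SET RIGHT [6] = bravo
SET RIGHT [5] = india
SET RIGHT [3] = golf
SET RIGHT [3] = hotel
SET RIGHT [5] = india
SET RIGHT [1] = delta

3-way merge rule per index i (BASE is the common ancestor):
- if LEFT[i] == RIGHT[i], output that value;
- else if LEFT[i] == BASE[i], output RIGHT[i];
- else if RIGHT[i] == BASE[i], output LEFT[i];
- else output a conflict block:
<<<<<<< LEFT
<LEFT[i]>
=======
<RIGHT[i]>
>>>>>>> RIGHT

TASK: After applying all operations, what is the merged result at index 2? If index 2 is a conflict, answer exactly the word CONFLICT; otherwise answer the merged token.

Answer: bravo

Derivation:
Final LEFT:  [bravo, bravo, bravo, alpha, india, echo, foxtrot]
Final RIGHT: [hotel, delta, bravo, hotel, charlie, india, bravo]
i=0: L=bravo, R=hotel=BASE -> take LEFT -> bravo
i=1: L=bravo=BASE, R=delta -> take RIGHT -> delta
i=2: L=bravo R=bravo -> agree -> bravo
i=3: L=alpha=BASE, R=hotel -> take RIGHT -> hotel
i=4: L=india, R=charlie=BASE -> take LEFT -> india
i=5: L=echo=BASE, R=india -> take RIGHT -> india
i=6: BASE=hotel L=foxtrot R=bravo all differ -> CONFLICT
Index 2 -> bravo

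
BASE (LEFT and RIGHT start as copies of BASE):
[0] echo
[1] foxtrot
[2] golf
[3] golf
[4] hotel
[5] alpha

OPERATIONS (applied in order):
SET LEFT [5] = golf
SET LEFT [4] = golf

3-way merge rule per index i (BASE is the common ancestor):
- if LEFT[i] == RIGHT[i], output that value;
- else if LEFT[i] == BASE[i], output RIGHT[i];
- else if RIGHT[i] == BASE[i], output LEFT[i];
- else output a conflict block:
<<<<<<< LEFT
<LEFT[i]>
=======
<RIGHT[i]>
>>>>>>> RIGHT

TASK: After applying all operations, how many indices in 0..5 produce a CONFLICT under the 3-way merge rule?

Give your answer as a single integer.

Final LEFT:  [echo, foxtrot, golf, golf, golf, golf]
Final RIGHT: [echo, foxtrot, golf, golf, hotel, alpha]
i=0: L=echo R=echo -> agree -> echo
i=1: L=foxtrot R=foxtrot -> agree -> foxtrot
i=2: L=golf R=golf -> agree -> golf
i=3: L=golf R=golf -> agree -> golf
i=4: L=golf, R=hotel=BASE -> take LEFT -> golf
i=5: L=golf, R=alpha=BASE -> take LEFT -> golf
Conflict count: 0

Answer: 0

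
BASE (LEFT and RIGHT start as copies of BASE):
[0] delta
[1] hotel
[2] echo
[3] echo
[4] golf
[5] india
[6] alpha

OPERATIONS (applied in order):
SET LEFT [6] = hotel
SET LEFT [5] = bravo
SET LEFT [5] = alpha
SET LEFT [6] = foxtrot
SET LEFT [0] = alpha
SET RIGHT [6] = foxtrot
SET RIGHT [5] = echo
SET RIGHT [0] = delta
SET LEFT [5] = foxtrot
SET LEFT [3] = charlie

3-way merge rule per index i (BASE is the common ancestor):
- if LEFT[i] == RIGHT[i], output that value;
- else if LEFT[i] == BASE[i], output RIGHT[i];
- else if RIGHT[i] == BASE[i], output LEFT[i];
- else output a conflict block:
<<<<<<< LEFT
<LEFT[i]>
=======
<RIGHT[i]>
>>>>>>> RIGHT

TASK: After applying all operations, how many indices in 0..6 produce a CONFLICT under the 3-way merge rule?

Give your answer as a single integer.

Answer: 1

Derivation:
Final LEFT:  [alpha, hotel, echo, charlie, golf, foxtrot, foxtrot]
Final RIGHT: [delta, hotel, echo, echo, golf, echo, foxtrot]
i=0: L=alpha, R=delta=BASE -> take LEFT -> alpha
i=1: L=hotel R=hotel -> agree -> hotel
i=2: L=echo R=echo -> agree -> echo
i=3: L=charlie, R=echo=BASE -> take LEFT -> charlie
i=4: L=golf R=golf -> agree -> golf
i=5: BASE=india L=foxtrot R=echo all differ -> CONFLICT
i=6: L=foxtrot R=foxtrot -> agree -> foxtrot
Conflict count: 1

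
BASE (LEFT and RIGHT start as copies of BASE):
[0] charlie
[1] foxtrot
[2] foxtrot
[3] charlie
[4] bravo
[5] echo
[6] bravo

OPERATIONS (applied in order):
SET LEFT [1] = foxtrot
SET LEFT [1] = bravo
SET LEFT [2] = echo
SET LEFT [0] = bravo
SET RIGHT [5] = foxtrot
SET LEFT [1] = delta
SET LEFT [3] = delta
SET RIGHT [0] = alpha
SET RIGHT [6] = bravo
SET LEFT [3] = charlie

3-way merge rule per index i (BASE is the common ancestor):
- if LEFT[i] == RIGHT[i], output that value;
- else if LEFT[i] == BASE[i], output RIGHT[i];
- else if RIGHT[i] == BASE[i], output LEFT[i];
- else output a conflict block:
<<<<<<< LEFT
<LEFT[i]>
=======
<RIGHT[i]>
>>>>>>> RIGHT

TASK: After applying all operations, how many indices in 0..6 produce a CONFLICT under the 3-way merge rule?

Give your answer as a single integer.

Final LEFT:  [bravo, delta, echo, charlie, bravo, echo, bravo]
Final RIGHT: [alpha, foxtrot, foxtrot, charlie, bravo, foxtrot, bravo]
i=0: BASE=charlie L=bravo R=alpha all differ -> CONFLICT
i=1: L=delta, R=foxtrot=BASE -> take LEFT -> delta
i=2: L=echo, R=foxtrot=BASE -> take LEFT -> echo
i=3: L=charlie R=charlie -> agree -> charlie
i=4: L=bravo R=bravo -> agree -> bravo
i=5: L=echo=BASE, R=foxtrot -> take RIGHT -> foxtrot
i=6: L=bravo R=bravo -> agree -> bravo
Conflict count: 1

Answer: 1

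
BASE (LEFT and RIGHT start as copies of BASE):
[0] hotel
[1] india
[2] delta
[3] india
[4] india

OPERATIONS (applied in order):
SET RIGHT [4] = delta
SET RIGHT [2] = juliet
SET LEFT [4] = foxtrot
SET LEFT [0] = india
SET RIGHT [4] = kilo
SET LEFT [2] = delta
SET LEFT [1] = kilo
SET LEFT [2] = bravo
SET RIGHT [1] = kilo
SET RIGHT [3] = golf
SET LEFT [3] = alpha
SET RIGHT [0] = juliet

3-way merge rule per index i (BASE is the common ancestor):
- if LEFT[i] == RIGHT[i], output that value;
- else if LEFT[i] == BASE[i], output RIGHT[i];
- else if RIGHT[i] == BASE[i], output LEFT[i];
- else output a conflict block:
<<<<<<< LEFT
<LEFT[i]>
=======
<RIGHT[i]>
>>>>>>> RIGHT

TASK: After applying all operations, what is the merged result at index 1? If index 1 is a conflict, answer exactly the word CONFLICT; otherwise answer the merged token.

Final LEFT:  [india, kilo, bravo, alpha, foxtrot]
Final RIGHT: [juliet, kilo, juliet, golf, kilo]
i=0: BASE=hotel L=india R=juliet all differ -> CONFLICT
i=1: L=kilo R=kilo -> agree -> kilo
i=2: BASE=delta L=bravo R=juliet all differ -> CONFLICT
i=3: BASE=india L=alpha R=golf all differ -> CONFLICT
i=4: BASE=india L=foxtrot R=kilo all differ -> CONFLICT
Index 1 -> kilo

Answer: kilo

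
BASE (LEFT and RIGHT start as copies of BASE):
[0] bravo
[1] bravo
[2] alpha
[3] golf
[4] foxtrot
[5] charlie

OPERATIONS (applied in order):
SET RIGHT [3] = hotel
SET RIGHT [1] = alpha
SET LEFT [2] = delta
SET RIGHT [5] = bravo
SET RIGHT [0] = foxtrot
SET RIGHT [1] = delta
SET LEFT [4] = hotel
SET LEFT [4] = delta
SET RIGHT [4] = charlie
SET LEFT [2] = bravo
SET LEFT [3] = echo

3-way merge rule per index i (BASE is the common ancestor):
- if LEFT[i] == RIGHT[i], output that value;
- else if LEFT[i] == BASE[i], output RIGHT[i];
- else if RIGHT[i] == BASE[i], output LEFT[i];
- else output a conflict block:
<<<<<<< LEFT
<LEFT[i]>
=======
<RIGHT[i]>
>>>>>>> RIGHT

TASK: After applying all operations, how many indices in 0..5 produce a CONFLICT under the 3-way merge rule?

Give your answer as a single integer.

Final LEFT:  [bravo, bravo, bravo, echo, delta, charlie]
Final RIGHT: [foxtrot, delta, alpha, hotel, charlie, bravo]
i=0: L=bravo=BASE, R=foxtrot -> take RIGHT -> foxtrot
i=1: L=bravo=BASE, R=delta -> take RIGHT -> delta
i=2: L=bravo, R=alpha=BASE -> take LEFT -> bravo
i=3: BASE=golf L=echo R=hotel all differ -> CONFLICT
i=4: BASE=foxtrot L=delta R=charlie all differ -> CONFLICT
i=5: L=charlie=BASE, R=bravo -> take RIGHT -> bravo
Conflict count: 2

Answer: 2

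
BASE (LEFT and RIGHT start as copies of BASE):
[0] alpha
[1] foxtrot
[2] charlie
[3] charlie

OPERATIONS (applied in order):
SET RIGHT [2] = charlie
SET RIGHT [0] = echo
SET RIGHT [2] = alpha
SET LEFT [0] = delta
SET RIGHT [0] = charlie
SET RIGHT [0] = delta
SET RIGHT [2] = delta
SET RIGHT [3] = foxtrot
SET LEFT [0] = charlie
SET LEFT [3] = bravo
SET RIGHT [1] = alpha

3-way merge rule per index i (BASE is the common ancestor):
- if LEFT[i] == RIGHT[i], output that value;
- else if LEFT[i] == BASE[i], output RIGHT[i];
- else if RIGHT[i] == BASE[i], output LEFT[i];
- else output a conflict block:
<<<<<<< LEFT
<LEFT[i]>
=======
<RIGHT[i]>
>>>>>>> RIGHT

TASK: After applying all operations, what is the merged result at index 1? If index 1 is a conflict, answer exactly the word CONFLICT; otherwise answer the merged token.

Final LEFT:  [charlie, foxtrot, charlie, bravo]
Final RIGHT: [delta, alpha, delta, foxtrot]
i=0: BASE=alpha L=charlie R=delta all differ -> CONFLICT
i=1: L=foxtrot=BASE, R=alpha -> take RIGHT -> alpha
i=2: L=charlie=BASE, R=delta -> take RIGHT -> delta
i=3: BASE=charlie L=bravo R=foxtrot all differ -> CONFLICT
Index 1 -> alpha

Answer: alpha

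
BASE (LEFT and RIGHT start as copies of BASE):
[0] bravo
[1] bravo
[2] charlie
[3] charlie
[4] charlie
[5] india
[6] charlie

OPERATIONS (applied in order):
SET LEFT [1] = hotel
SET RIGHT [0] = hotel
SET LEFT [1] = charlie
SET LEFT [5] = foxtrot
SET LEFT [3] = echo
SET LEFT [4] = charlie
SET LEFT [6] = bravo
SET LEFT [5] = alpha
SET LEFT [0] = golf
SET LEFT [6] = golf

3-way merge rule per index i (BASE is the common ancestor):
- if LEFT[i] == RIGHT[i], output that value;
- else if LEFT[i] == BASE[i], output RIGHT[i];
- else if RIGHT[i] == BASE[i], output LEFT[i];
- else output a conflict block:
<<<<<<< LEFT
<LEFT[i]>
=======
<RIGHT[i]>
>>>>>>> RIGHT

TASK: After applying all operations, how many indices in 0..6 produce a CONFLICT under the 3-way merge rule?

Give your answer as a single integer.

Answer: 1

Derivation:
Final LEFT:  [golf, charlie, charlie, echo, charlie, alpha, golf]
Final RIGHT: [hotel, bravo, charlie, charlie, charlie, india, charlie]
i=0: BASE=bravo L=golf R=hotel all differ -> CONFLICT
i=1: L=charlie, R=bravo=BASE -> take LEFT -> charlie
i=2: L=charlie R=charlie -> agree -> charlie
i=3: L=echo, R=charlie=BASE -> take LEFT -> echo
i=4: L=charlie R=charlie -> agree -> charlie
i=5: L=alpha, R=india=BASE -> take LEFT -> alpha
i=6: L=golf, R=charlie=BASE -> take LEFT -> golf
Conflict count: 1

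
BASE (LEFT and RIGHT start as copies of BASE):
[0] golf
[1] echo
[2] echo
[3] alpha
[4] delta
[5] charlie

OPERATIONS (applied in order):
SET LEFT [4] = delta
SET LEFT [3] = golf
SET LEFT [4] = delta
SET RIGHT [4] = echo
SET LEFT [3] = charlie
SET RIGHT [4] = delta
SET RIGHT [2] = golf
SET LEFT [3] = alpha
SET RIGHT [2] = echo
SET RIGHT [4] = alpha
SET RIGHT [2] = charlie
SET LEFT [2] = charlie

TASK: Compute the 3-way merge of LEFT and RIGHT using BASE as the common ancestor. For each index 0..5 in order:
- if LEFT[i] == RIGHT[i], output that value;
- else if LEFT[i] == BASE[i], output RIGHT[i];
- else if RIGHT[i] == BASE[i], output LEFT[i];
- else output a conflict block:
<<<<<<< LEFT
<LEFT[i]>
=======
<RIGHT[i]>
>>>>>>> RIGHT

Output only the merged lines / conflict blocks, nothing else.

Answer: golf
echo
charlie
alpha
alpha
charlie

Derivation:
Final LEFT:  [golf, echo, charlie, alpha, delta, charlie]
Final RIGHT: [golf, echo, charlie, alpha, alpha, charlie]
i=0: L=golf R=golf -> agree -> golf
i=1: L=echo R=echo -> agree -> echo
i=2: L=charlie R=charlie -> agree -> charlie
i=3: L=alpha R=alpha -> agree -> alpha
i=4: L=delta=BASE, R=alpha -> take RIGHT -> alpha
i=5: L=charlie R=charlie -> agree -> charlie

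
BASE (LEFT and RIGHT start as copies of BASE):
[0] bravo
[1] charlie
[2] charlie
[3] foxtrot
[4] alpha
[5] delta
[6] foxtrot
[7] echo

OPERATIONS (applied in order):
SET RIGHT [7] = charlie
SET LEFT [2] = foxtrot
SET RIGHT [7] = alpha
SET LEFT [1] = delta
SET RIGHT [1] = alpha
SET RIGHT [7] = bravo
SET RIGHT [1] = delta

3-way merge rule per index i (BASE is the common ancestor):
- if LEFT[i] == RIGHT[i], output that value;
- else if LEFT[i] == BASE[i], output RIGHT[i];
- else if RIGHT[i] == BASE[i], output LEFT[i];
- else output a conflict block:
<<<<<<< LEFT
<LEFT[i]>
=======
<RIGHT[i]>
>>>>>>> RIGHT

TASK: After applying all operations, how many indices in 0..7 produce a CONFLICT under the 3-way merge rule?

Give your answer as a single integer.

Final LEFT:  [bravo, delta, foxtrot, foxtrot, alpha, delta, foxtrot, echo]
Final RIGHT: [bravo, delta, charlie, foxtrot, alpha, delta, foxtrot, bravo]
i=0: L=bravo R=bravo -> agree -> bravo
i=1: L=delta R=delta -> agree -> delta
i=2: L=foxtrot, R=charlie=BASE -> take LEFT -> foxtrot
i=3: L=foxtrot R=foxtrot -> agree -> foxtrot
i=4: L=alpha R=alpha -> agree -> alpha
i=5: L=delta R=delta -> agree -> delta
i=6: L=foxtrot R=foxtrot -> agree -> foxtrot
i=7: L=echo=BASE, R=bravo -> take RIGHT -> bravo
Conflict count: 0

Answer: 0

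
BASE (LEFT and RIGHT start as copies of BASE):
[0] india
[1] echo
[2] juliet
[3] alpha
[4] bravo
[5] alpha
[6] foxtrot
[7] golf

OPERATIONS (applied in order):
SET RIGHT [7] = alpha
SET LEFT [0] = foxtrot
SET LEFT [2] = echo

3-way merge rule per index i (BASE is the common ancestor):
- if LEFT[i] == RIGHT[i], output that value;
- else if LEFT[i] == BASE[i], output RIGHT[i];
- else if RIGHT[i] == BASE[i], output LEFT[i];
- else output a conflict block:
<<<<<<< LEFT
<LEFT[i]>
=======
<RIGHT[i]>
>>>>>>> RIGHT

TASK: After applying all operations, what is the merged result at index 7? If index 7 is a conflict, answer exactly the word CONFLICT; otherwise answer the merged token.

Final LEFT:  [foxtrot, echo, echo, alpha, bravo, alpha, foxtrot, golf]
Final RIGHT: [india, echo, juliet, alpha, bravo, alpha, foxtrot, alpha]
i=0: L=foxtrot, R=india=BASE -> take LEFT -> foxtrot
i=1: L=echo R=echo -> agree -> echo
i=2: L=echo, R=juliet=BASE -> take LEFT -> echo
i=3: L=alpha R=alpha -> agree -> alpha
i=4: L=bravo R=bravo -> agree -> bravo
i=5: L=alpha R=alpha -> agree -> alpha
i=6: L=foxtrot R=foxtrot -> agree -> foxtrot
i=7: L=golf=BASE, R=alpha -> take RIGHT -> alpha
Index 7 -> alpha

Answer: alpha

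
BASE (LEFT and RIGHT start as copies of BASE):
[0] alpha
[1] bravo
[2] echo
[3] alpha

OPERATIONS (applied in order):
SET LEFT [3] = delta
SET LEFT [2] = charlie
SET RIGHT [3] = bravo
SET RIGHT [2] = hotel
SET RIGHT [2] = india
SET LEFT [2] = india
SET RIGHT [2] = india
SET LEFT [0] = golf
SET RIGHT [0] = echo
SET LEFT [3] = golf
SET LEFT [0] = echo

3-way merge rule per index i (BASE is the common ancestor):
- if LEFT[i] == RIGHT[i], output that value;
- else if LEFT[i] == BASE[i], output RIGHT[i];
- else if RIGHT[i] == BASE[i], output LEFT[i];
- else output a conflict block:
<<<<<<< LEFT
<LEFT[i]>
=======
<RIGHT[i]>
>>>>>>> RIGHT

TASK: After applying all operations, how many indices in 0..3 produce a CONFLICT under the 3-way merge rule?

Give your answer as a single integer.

Answer: 1

Derivation:
Final LEFT:  [echo, bravo, india, golf]
Final RIGHT: [echo, bravo, india, bravo]
i=0: L=echo R=echo -> agree -> echo
i=1: L=bravo R=bravo -> agree -> bravo
i=2: L=india R=india -> agree -> india
i=3: BASE=alpha L=golf R=bravo all differ -> CONFLICT
Conflict count: 1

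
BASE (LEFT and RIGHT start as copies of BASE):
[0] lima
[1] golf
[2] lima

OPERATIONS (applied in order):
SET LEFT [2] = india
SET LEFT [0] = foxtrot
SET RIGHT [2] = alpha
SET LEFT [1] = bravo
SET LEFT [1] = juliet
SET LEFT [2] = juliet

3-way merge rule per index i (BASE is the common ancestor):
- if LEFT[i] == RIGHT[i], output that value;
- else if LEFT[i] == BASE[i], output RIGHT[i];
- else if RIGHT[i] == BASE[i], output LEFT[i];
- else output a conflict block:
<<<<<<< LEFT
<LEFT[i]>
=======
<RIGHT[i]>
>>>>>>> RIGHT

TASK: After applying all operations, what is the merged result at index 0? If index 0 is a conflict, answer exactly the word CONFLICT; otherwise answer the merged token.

Final LEFT:  [foxtrot, juliet, juliet]
Final RIGHT: [lima, golf, alpha]
i=0: L=foxtrot, R=lima=BASE -> take LEFT -> foxtrot
i=1: L=juliet, R=golf=BASE -> take LEFT -> juliet
i=2: BASE=lima L=juliet R=alpha all differ -> CONFLICT
Index 0 -> foxtrot

Answer: foxtrot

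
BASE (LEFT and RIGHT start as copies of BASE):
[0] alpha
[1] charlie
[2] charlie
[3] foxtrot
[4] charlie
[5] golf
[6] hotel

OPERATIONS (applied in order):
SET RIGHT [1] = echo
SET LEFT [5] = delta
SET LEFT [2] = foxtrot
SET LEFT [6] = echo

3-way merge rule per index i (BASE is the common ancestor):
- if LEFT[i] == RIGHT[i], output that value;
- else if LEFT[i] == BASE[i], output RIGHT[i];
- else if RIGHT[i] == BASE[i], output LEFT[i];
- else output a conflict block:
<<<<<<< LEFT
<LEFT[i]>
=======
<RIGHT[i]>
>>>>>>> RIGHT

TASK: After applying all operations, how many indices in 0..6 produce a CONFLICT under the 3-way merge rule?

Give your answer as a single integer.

Answer: 0

Derivation:
Final LEFT:  [alpha, charlie, foxtrot, foxtrot, charlie, delta, echo]
Final RIGHT: [alpha, echo, charlie, foxtrot, charlie, golf, hotel]
i=0: L=alpha R=alpha -> agree -> alpha
i=1: L=charlie=BASE, R=echo -> take RIGHT -> echo
i=2: L=foxtrot, R=charlie=BASE -> take LEFT -> foxtrot
i=3: L=foxtrot R=foxtrot -> agree -> foxtrot
i=4: L=charlie R=charlie -> agree -> charlie
i=5: L=delta, R=golf=BASE -> take LEFT -> delta
i=6: L=echo, R=hotel=BASE -> take LEFT -> echo
Conflict count: 0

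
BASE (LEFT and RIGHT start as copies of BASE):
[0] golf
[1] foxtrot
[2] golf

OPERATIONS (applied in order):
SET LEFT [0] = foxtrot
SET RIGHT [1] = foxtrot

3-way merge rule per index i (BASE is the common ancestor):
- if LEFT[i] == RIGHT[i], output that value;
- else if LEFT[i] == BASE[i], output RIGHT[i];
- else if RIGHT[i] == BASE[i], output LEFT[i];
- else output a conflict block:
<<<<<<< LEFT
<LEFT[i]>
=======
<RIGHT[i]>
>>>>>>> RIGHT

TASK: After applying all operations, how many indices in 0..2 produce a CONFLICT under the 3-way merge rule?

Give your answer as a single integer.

Final LEFT:  [foxtrot, foxtrot, golf]
Final RIGHT: [golf, foxtrot, golf]
i=0: L=foxtrot, R=golf=BASE -> take LEFT -> foxtrot
i=1: L=foxtrot R=foxtrot -> agree -> foxtrot
i=2: L=golf R=golf -> agree -> golf
Conflict count: 0

Answer: 0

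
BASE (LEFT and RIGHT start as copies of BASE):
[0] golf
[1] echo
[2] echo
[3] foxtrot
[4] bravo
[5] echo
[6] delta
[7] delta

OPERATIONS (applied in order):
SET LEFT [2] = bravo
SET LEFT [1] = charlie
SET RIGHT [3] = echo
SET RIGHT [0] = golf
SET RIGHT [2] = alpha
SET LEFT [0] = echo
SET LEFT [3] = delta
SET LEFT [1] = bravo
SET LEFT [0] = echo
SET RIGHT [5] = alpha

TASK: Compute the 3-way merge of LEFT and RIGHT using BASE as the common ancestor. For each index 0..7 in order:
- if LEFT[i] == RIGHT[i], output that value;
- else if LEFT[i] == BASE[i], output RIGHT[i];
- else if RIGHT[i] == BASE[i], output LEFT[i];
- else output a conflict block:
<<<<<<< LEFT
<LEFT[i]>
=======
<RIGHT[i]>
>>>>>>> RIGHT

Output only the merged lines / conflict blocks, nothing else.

Final LEFT:  [echo, bravo, bravo, delta, bravo, echo, delta, delta]
Final RIGHT: [golf, echo, alpha, echo, bravo, alpha, delta, delta]
i=0: L=echo, R=golf=BASE -> take LEFT -> echo
i=1: L=bravo, R=echo=BASE -> take LEFT -> bravo
i=2: BASE=echo L=bravo R=alpha all differ -> CONFLICT
i=3: BASE=foxtrot L=delta R=echo all differ -> CONFLICT
i=4: L=bravo R=bravo -> agree -> bravo
i=5: L=echo=BASE, R=alpha -> take RIGHT -> alpha
i=6: L=delta R=delta -> agree -> delta
i=7: L=delta R=delta -> agree -> delta

Answer: echo
bravo
<<<<<<< LEFT
bravo
=======
alpha
>>>>>>> RIGHT
<<<<<<< LEFT
delta
=======
echo
>>>>>>> RIGHT
bravo
alpha
delta
delta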